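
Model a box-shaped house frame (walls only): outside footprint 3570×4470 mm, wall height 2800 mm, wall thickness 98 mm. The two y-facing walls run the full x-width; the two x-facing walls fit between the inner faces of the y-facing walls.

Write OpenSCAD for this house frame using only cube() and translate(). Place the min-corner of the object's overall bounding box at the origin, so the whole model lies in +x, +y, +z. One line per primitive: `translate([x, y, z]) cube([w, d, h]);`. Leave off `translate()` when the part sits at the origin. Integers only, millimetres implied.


cube([3570, 98, 2800]);
translate([0, 4372, 0]) cube([3570, 98, 2800]);
translate([0, 98, 0]) cube([98, 4274, 2800]);
translate([3472, 98, 0]) cube([98, 4274, 2800]);


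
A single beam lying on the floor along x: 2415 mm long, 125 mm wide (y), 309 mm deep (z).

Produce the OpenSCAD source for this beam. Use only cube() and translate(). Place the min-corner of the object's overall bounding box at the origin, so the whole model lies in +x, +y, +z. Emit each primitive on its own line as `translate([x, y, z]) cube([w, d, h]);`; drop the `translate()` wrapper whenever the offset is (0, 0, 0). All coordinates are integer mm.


cube([2415, 125, 309]);


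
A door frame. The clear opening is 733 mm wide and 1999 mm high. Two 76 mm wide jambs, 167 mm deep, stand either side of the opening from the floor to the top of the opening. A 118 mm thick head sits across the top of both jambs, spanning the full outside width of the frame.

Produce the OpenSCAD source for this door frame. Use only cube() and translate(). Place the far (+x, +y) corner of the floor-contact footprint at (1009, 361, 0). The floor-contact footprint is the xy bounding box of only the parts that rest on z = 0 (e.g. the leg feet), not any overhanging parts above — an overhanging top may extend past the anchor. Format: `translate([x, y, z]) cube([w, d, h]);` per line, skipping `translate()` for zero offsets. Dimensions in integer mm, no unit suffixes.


translate([124, 194, 0]) cube([76, 167, 1999]);
translate([933, 194, 0]) cube([76, 167, 1999]);
translate([124, 194, 1999]) cube([885, 167, 118]);


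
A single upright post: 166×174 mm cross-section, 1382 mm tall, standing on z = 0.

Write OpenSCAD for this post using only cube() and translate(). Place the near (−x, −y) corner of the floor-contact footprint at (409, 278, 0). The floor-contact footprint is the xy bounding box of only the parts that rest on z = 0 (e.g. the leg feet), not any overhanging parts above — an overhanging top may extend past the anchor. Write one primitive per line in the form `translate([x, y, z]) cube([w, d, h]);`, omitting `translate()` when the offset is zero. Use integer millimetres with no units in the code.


translate([409, 278, 0]) cube([166, 174, 1382]);


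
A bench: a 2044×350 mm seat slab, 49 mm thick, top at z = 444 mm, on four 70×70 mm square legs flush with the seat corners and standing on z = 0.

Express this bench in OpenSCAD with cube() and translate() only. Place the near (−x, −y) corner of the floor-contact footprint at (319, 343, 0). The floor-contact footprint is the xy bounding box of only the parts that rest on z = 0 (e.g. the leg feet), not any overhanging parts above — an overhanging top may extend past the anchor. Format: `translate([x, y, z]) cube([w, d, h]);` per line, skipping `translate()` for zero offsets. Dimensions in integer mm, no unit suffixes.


translate([319, 343, 395]) cube([2044, 350, 49]);
translate([319, 343, 0]) cube([70, 70, 395]);
translate([319, 623, 0]) cube([70, 70, 395]);
translate([2293, 343, 0]) cube([70, 70, 395]);
translate([2293, 623, 0]) cube([70, 70, 395]);


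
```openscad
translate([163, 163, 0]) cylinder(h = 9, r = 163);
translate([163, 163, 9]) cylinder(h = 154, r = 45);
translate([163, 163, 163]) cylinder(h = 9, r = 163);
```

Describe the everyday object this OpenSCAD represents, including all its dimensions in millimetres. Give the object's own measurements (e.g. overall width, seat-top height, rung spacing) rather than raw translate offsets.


A spool: two coaxial disc flanges of radius 163 mm and thickness 9 mm, joined by a core cylinder of radius 45 mm and height 154 mm. The lower flange rests on z = 0 and the three cylinders share a vertical axis.


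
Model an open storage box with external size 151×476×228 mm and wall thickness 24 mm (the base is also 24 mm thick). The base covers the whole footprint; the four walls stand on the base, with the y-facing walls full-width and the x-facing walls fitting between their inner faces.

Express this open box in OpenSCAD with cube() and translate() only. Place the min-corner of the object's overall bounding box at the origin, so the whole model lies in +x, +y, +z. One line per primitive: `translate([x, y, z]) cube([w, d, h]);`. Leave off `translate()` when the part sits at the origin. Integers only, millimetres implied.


cube([151, 476, 24]);
translate([0, 0, 24]) cube([151, 24, 204]);
translate([0, 452, 24]) cube([151, 24, 204]);
translate([0, 24, 24]) cube([24, 428, 204]);
translate([127, 24, 24]) cube([24, 428, 204]);


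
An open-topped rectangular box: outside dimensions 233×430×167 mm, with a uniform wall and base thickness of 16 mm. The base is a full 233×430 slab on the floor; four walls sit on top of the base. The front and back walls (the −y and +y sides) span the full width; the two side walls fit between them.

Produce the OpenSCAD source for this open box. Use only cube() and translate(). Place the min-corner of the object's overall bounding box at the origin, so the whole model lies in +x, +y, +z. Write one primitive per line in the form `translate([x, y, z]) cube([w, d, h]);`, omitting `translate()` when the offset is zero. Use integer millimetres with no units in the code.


cube([233, 430, 16]);
translate([0, 0, 16]) cube([233, 16, 151]);
translate([0, 414, 16]) cube([233, 16, 151]);
translate([0, 16, 16]) cube([16, 398, 151]);
translate([217, 16, 16]) cube([16, 398, 151]);


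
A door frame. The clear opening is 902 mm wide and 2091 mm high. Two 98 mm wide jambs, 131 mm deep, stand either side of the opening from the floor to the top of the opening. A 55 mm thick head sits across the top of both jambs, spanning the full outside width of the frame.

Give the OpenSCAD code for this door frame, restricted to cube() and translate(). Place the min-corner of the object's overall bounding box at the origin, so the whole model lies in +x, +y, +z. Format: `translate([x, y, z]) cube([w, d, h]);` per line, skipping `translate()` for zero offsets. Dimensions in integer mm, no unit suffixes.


cube([98, 131, 2091]);
translate([1000, 0, 0]) cube([98, 131, 2091]);
translate([0, 0, 2091]) cube([1098, 131, 55]);


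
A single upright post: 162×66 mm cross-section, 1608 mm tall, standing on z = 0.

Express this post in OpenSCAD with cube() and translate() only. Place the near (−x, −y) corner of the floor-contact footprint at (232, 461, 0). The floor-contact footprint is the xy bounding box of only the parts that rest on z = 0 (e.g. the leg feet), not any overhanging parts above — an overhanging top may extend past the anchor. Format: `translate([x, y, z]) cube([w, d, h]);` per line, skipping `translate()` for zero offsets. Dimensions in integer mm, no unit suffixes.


translate([232, 461, 0]) cube([162, 66, 1608]);


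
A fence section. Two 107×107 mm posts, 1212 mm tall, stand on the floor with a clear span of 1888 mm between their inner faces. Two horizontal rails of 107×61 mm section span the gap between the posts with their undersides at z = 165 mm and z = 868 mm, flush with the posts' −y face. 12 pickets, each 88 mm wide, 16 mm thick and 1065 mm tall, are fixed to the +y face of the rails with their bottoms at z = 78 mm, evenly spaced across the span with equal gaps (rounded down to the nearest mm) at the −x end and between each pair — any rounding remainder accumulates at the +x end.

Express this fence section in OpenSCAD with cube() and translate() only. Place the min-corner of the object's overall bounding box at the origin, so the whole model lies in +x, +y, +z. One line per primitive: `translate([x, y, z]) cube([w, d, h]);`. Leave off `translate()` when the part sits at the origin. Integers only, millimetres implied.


cube([107, 107, 1212]);
translate([1995, 0, 0]) cube([107, 107, 1212]);
translate([107, 0, 165]) cube([1888, 107, 61]);
translate([107, 0, 868]) cube([1888, 107, 61]);
translate([171, 107, 78]) cube([88, 16, 1065]);
translate([323, 107, 78]) cube([88, 16, 1065]);
translate([475, 107, 78]) cube([88, 16, 1065]);
translate([627, 107, 78]) cube([88, 16, 1065]);
translate([779, 107, 78]) cube([88, 16, 1065]);
translate([931, 107, 78]) cube([88, 16, 1065]);
translate([1083, 107, 78]) cube([88, 16, 1065]);
translate([1235, 107, 78]) cube([88, 16, 1065]);
translate([1387, 107, 78]) cube([88, 16, 1065]);
translate([1539, 107, 78]) cube([88, 16, 1065]);
translate([1691, 107, 78]) cube([88, 16, 1065]);
translate([1843, 107, 78]) cube([88, 16, 1065]);


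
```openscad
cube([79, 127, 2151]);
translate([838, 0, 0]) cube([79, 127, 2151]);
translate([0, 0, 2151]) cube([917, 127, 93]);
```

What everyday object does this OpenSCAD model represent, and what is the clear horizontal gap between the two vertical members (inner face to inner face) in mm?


A door frame. The clear opening width is 759 mm.

Two 2151 mm tall posts with a header on top — a door frame. The left jamb is 79 mm wide at x = 0; the right jamb starts at x = 838. The clear opening is 838 − 79 = 759 mm.


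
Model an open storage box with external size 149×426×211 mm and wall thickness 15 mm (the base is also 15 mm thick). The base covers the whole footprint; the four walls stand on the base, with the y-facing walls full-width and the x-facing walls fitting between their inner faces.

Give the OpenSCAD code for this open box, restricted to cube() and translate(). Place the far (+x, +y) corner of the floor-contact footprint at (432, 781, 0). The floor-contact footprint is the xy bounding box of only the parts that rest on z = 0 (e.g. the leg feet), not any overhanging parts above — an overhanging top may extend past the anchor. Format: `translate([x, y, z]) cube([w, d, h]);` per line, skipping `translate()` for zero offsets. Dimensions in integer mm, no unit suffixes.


translate([283, 355, 0]) cube([149, 426, 15]);
translate([283, 355, 15]) cube([149, 15, 196]);
translate([283, 766, 15]) cube([149, 15, 196]);
translate([283, 370, 15]) cube([15, 396, 196]);
translate([417, 370, 15]) cube([15, 396, 196]);


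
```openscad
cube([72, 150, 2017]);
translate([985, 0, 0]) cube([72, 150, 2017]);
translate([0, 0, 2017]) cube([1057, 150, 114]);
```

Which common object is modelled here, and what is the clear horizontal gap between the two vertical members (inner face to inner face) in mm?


A door frame. The clear opening width is 913 mm.

Two 2017 mm tall posts with a header on top — a door frame. The left jamb is 72 mm wide at x = 0; the right jamb starts at x = 985. The clear opening is 985 − 72 = 913 mm.


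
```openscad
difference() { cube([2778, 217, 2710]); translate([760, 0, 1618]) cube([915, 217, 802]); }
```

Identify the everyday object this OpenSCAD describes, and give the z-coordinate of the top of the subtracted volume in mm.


A wall with a window opening. The window head height is 2420 mm.

A wall with a rectangular opening subtracted — a window. Sill at z = 1618, opening 802 mm tall, so the head is at 1618 + 802 = 2420 mm.


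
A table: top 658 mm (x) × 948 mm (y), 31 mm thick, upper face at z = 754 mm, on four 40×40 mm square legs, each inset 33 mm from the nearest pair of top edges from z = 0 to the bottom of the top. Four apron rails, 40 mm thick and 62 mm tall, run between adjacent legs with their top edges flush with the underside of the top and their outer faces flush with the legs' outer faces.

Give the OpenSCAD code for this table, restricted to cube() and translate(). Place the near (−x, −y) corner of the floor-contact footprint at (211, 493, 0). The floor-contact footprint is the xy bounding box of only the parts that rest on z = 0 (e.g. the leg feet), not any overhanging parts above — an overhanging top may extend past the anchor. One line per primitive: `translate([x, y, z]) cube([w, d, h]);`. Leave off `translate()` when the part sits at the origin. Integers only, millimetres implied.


// leg_h = 754 - 31 = 723
// apron z = 723 - 62 = 661
translate([178, 460, 723]) cube([658, 948, 31]);
translate([211, 493, 0]) cube([40, 40, 723]);
translate([763, 493, 0]) cube([40, 40, 723]);
translate([211, 1335, 0]) cube([40, 40, 723]);
translate([763, 1335, 0]) cube([40, 40, 723]);
translate([251, 493, 661]) cube([512, 40, 62]);
translate([251, 1335, 661]) cube([512, 40, 62]);
translate([211, 533, 661]) cube([40, 802, 62]);
translate([763, 533, 661]) cube([40, 802, 62]);


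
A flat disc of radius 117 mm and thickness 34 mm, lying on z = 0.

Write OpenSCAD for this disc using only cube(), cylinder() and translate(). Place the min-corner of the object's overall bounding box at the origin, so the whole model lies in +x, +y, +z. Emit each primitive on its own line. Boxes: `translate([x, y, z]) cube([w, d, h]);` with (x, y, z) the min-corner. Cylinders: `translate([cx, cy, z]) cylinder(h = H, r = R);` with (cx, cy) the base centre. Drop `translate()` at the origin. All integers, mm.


translate([117, 117, 0]) cylinder(h = 34, r = 117);


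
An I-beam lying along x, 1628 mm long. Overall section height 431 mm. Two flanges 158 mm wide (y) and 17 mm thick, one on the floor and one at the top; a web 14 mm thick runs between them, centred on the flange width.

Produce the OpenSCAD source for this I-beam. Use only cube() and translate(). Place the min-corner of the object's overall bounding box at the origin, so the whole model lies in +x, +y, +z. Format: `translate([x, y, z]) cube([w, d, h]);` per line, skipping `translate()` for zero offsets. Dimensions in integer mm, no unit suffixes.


cube([1628, 158, 17]);
translate([0, 72, 17]) cube([1628, 14, 397]);
translate([0, 0, 414]) cube([1628, 158, 17]);


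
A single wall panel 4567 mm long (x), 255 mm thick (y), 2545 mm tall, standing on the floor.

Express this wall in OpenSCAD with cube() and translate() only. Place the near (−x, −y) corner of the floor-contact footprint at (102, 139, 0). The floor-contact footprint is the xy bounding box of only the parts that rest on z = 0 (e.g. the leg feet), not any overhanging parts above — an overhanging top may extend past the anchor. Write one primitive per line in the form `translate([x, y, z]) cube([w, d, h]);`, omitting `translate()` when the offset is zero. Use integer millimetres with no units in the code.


translate([102, 139, 0]) cube([4567, 255, 2545]);


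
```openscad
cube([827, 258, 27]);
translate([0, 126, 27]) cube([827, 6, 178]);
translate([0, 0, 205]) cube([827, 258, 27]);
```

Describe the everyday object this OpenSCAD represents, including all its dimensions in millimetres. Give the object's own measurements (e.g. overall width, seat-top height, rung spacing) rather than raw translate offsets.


An I-beam lying along x, 827 mm long. Overall section height 232 mm. Two flanges 258 mm wide (y) and 27 mm thick, one on the floor and one at the top; a web 6 mm thick runs between them, centred on the flange width.


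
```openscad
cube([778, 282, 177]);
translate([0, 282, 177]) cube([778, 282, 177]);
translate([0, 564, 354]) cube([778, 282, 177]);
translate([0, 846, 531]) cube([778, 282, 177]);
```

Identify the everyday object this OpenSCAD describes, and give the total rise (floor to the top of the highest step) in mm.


A staircase. The total rise is 708 mm.

4 identical blocks, each offset up and back from the previous — a staircase. Each step is 177 mm tall and there are 4 of them, so the total rise is 4 × 177 = 708 mm.


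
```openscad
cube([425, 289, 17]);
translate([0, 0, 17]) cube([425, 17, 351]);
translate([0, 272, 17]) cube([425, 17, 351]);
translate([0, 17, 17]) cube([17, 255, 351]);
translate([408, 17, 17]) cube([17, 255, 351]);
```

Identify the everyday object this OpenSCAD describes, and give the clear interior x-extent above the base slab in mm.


An open box. The internal width is 391 mm.

A 425×289 base slab with four walls standing on it — an open box. The base is 425 mm wide and the walls are 17 mm thick, so the internal width is 425 − 2 × 17 = 391 mm.


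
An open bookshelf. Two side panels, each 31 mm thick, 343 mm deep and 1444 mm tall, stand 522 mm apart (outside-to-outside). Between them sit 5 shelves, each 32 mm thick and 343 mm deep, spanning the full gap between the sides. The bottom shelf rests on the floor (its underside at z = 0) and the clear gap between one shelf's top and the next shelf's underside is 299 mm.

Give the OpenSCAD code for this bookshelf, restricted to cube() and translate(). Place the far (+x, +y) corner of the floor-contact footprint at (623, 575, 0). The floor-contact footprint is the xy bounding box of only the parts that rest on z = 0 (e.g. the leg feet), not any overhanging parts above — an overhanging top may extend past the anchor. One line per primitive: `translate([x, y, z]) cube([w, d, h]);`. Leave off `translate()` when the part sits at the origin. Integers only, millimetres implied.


translate([101, 232, 0]) cube([31, 343, 1444]);
translate([592, 232, 0]) cube([31, 343, 1444]);
translate([132, 232, 0]) cube([460, 343, 32]);
translate([132, 232, 331]) cube([460, 343, 32]);
translate([132, 232, 662]) cube([460, 343, 32]);
translate([132, 232, 993]) cube([460, 343, 32]);
translate([132, 232, 1324]) cube([460, 343, 32]);


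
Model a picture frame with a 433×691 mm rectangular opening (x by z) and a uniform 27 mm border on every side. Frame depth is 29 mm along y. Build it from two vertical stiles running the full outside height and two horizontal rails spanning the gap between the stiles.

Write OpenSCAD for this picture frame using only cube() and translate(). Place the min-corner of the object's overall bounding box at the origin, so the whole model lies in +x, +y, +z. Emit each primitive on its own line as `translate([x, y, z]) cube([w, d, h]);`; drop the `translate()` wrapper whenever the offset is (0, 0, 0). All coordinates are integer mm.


cube([27, 29, 745]);
translate([460, 0, 0]) cube([27, 29, 745]);
translate([27, 0, 0]) cube([433, 29, 27]);
translate([27, 0, 718]) cube([433, 29, 27]);


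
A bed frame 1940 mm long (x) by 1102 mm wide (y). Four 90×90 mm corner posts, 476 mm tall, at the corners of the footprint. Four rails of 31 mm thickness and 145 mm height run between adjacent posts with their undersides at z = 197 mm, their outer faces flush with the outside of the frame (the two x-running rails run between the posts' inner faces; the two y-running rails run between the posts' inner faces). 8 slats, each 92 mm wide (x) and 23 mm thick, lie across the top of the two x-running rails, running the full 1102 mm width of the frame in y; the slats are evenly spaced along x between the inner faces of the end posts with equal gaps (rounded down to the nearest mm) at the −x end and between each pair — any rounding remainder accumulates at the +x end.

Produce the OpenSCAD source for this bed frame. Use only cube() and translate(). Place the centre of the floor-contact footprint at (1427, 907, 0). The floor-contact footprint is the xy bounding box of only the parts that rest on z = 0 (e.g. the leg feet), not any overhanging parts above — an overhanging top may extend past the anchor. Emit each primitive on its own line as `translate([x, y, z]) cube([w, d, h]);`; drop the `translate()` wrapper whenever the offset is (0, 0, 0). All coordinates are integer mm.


translate([457, 356, 0]) cube([90, 90, 476]);
translate([457, 1368, 0]) cube([90, 90, 476]);
translate([2307, 356, 0]) cube([90, 90, 476]);
translate([2307, 1368, 0]) cube([90, 90, 476]);
translate([547, 356, 197]) cube([1760, 31, 145]);
translate([547, 1427, 197]) cube([1760, 31, 145]);
translate([457, 446, 197]) cube([31, 922, 145]);
translate([2366, 446, 197]) cube([31, 922, 145]);
translate([660, 356, 342]) cube([92, 1102, 23]);
translate([865, 356, 342]) cube([92, 1102, 23]);
translate([1070, 356, 342]) cube([92, 1102, 23]);
translate([1275, 356, 342]) cube([92, 1102, 23]);
translate([1480, 356, 342]) cube([92, 1102, 23]);
translate([1685, 356, 342]) cube([92, 1102, 23]);
translate([1890, 356, 342]) cube([92, 1102, 23]);
translate([2095, 356, 342]) cube([92, 1102, 23]);


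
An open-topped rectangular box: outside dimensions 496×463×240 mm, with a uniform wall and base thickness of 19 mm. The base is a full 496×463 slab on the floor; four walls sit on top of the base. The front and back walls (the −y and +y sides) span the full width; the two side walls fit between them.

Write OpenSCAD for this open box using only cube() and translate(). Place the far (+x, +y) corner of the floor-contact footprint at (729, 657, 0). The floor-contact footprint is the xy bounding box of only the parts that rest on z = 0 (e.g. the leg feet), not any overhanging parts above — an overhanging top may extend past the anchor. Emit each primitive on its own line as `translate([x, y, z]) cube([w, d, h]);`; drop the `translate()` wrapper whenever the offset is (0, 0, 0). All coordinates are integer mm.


translate([233, 194, 0]) cube([496, 463, 19]);
translate([233, 194, 19]) cube([496, 19, 221]);
translate([233, 638, 19]) cube([496, 19, 221]);
translate([233, 213, 19]) cube([19, 425, 221]);
translate([710, 213, 19]) cube([19, 425, 221]);


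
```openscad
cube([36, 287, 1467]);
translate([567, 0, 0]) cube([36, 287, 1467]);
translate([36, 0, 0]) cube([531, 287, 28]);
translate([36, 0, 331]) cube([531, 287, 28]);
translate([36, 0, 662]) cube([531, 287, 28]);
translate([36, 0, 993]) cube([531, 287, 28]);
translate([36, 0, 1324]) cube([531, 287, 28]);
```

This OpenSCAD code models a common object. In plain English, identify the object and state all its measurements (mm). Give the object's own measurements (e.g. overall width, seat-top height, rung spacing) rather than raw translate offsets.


An open bookshelf. Two side panels, each 36 mm thick, 287 mm deep and 1467 mm tall, stand 603 mm apart (outside-to-outside). Between them sit 5 shelves, each 28 mm thick and 287 mm deep, spanning the full gap between the sides. The bottom shelf rests on the floor (its underside at z = 0) and the clear gap between one shelf's top and the next shelf's underside is 303 mm.


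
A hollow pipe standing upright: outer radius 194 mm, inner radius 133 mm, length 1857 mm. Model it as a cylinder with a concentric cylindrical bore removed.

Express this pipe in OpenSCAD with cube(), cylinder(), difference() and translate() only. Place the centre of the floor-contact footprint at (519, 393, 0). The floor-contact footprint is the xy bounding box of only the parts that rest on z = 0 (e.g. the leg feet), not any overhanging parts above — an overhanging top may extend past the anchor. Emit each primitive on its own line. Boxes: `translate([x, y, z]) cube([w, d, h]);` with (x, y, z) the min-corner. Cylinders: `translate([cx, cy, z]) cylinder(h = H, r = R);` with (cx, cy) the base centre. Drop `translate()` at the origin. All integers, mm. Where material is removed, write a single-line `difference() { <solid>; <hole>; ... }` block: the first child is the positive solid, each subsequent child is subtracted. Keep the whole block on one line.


difference() { translate([519, 393, 0]) cylinder(h = 1857, r = 194); translate([519, 393, 0]) cylinder(h = 1857, r = 133); }


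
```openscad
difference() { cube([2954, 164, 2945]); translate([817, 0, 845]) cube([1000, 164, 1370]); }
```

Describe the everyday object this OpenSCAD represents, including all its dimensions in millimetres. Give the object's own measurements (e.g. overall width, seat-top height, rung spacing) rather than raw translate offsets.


A wall 2954 mm long (x), 164 mm thick (y), 2945 mm tall, with a rectangular window opening cut through it. The opening is 1000 mm wide and 1370 mm tall; its sill is at z = 845 mm and its near (−x) edge is 817 mm from the wall's −x end. The opening passes through the full wall thickness.


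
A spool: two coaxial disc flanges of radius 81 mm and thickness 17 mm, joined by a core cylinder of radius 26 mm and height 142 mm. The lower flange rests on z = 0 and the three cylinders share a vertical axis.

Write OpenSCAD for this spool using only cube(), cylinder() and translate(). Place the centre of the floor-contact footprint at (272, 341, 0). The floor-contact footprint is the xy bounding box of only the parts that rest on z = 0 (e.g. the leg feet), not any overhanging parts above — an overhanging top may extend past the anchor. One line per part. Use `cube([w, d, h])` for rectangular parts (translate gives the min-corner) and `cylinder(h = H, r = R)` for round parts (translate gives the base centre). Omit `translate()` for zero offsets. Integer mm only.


translate([272, 341, 0]) cylinder(h = 17, r = 81);
translate([272, 341, 17]) cylinder(h = 142, r = 26);
translate([272, 341, 159]) cylinder(h = 17, r = 81);


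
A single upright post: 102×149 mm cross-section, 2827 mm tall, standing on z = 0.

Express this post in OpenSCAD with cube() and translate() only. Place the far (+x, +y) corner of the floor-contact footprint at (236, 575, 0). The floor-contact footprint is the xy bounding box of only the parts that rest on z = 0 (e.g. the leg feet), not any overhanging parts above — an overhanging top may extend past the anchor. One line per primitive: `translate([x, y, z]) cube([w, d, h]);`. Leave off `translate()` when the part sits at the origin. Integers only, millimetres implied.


translate([134, 426, 0]) cube([102, 149, 2827]);


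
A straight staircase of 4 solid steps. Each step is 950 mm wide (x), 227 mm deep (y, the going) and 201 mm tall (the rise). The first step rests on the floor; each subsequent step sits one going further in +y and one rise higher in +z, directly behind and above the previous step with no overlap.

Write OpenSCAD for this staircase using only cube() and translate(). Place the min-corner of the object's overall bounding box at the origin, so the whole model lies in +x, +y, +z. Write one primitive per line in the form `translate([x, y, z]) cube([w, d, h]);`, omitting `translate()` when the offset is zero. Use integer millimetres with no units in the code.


cube([950, 227, 201]);
translate([0, 227, 201]) cube([950, 227, 201]);
translate([0, 454, 402]) cube([950, 227, 201]);
translate([0, 681, 603]) cube([950, 227, 201]);


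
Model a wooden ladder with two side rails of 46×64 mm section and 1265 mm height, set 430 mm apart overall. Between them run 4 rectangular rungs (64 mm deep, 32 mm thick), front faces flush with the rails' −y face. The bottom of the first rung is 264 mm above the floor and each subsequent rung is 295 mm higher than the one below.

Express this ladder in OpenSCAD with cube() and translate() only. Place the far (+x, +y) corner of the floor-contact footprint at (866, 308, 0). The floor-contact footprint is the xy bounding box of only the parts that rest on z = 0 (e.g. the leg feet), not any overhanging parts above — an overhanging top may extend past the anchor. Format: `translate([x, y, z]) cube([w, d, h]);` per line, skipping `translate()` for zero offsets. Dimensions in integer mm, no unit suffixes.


translate([436, 244, 0]) cube([46, 64, 1265]);
translate([820, 244, 0]) cube([46, 64, 1265]);
translate([482, 244, 264]) cube([338, 64, 32]);
translate([482, 244, 559]) cube([338, 64, 32]);
translate([482, 244, 854]) cube([338, 64, 32]);
translate([482, 244, 1149]) cube([338, 64, 32]);


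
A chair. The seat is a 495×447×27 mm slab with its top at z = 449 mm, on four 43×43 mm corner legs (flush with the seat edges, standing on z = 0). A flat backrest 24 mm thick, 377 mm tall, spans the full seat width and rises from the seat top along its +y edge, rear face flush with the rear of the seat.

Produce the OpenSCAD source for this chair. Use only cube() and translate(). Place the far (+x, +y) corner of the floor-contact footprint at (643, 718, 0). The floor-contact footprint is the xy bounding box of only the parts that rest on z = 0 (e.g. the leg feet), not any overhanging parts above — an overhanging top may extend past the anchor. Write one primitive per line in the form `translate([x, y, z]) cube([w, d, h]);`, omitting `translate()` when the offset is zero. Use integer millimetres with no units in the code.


// leg_h = 449 - 27 = 422
translate([148, 271, 422]) cube([495, 447, 27]);
translate([148, 271, 0]) cube([43, 43, 422]);
translate([600, 271, 0]) cube([43, 43, 422]);
translate([148, 675, 0]) cube([43, 43, 422]);
translate([600, 675, 0]) cube([43, 43, 422]);
translate([148, 694, 449]) cube([495, 24, 377]);


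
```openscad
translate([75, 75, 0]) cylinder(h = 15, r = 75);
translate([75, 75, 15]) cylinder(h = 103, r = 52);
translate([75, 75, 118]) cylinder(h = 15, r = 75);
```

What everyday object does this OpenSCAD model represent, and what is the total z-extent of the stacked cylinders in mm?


A spool. The overall height is 133 mm.

Three coaxial cylinders, large–small–large — a spool. Two 15 mm flanges and a 103 mm core give 15 + 103 + 15 = 133 mm.


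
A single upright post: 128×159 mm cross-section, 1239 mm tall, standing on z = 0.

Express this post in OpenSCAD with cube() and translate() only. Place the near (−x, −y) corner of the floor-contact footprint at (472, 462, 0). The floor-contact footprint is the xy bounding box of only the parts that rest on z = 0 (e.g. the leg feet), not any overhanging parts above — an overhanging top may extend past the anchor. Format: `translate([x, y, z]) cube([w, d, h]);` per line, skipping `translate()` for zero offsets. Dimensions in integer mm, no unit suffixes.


translate([472, 462, 0]) cube([128, 159, 1239]);


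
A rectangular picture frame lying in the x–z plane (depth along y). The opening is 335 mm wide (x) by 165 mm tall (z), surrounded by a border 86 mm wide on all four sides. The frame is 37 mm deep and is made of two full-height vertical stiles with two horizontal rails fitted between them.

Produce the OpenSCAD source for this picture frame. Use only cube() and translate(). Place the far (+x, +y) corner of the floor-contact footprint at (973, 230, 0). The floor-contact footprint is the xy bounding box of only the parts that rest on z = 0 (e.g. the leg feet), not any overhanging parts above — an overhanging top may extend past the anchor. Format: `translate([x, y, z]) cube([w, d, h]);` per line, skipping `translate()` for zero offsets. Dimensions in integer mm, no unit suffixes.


translate([466, 193, 0]) cube([86, 37, 337]);
translate([887, 193, 0]) cube([86, 37, 337]);
translate([552, 193, 0]) cube([335, 37, 86]);
translate([552, 193, 251]) cube([335, 37, 86]);


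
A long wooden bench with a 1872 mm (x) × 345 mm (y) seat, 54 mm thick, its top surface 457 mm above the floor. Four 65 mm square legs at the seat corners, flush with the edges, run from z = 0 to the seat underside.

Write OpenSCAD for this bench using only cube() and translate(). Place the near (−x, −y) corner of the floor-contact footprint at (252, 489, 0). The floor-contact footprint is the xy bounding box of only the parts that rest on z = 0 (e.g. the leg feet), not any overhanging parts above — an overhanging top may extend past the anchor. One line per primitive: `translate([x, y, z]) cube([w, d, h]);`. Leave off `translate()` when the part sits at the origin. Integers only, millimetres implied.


// leg_h = 457 − 54 = 403
translate([252, 489, 403]) cube([1872, 345, 54]);
translate([252, 489, 0]) cube([65, 65, 403]);
translate([252, 769, 0]) cube([65, 65, 403]);
translate([2059, 489, 0]) cube([65, 65, 403]);
translate([2059, 769, 0]) cube([65, 65, 403]);


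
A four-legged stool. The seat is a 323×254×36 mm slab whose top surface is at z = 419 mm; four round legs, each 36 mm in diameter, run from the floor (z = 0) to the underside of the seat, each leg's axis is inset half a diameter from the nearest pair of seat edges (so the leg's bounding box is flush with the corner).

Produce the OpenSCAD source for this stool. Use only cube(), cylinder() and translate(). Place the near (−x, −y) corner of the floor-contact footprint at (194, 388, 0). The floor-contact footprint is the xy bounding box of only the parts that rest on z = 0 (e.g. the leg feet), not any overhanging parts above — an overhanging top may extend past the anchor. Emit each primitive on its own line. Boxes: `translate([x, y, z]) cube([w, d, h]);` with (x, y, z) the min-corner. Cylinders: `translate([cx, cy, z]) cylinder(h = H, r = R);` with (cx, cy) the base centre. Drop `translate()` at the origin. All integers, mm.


translate([194, 388, 383]) cube([323, 254, 36]);
translate([212, 406, 0]) cylinder(h = 383, r = 18);
translate([499, 406, 0]) cylinder(h = 383, r = 18);
translate([212, 624, 0]) cylinder(h = 383, r = 18);
translate([499, 624, 0]) cylinder(h = 383, r = 18);


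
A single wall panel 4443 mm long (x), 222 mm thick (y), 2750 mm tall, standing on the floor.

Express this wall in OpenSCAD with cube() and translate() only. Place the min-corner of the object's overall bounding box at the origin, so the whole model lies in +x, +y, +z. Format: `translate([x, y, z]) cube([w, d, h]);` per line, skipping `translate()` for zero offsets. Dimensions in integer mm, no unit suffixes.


cube([4443, 222, 2750]);


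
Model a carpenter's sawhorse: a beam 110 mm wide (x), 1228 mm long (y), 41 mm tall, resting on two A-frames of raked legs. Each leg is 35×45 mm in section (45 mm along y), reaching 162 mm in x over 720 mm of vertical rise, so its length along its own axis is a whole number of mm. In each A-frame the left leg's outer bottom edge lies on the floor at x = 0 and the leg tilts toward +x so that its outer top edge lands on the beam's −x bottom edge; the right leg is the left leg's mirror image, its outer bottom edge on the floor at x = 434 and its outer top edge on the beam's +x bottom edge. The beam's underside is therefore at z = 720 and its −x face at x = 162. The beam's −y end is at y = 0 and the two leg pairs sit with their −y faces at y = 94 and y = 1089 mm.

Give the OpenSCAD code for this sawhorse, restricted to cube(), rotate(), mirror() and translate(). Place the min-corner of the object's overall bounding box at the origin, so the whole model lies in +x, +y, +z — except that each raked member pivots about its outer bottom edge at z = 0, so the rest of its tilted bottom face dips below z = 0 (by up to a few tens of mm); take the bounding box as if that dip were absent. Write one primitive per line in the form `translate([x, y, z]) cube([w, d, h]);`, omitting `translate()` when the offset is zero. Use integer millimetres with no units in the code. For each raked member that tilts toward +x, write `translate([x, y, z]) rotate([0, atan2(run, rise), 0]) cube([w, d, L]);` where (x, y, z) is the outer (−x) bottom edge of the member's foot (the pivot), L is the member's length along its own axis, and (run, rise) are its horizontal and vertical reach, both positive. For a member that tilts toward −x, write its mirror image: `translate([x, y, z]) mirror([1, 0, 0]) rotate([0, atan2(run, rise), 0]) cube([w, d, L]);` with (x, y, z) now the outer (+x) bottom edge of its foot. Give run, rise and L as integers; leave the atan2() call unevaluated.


translate([162, 0, 720]) cube([110, 1228, 41]);
translate([0, 94, 0]) rotate([0, atan2(162, 720), 0]) cube([35, 45, 738]);
translate([434, 94, 0]) mirror([1, 0, 0]) rotate([0, atan2(162, 720), 0]) cube([35, 45, 738]);
translate([0, 1089, 0]) rotate([0, atan2(162, 720), 0]) cube([35, 45, 738]);
translate([434, 1089, 0]) mirror([1, 0, 0]) rotate([0, atan2(162, 720), 0]) cube([35, 45, 738]);


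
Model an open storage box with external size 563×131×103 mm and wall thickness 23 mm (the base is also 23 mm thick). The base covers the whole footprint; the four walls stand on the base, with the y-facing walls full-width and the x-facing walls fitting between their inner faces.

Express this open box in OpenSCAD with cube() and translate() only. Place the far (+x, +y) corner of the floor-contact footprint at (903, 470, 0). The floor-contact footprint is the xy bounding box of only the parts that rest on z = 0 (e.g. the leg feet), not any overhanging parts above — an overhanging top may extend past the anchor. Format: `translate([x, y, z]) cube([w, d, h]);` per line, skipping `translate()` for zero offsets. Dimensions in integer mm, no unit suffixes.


translate([340, 339, 0]) cube([563, 131, 23]);
translate([340, 339, 23]) cube([563, 23, 80]);
translate([340, 447, 23]) cube([563, 23, 80]);
translate([340, 362, 23]) cube([23, 85, 80]);
translate([880, 362, 23]) cube([23, 85, 80]);


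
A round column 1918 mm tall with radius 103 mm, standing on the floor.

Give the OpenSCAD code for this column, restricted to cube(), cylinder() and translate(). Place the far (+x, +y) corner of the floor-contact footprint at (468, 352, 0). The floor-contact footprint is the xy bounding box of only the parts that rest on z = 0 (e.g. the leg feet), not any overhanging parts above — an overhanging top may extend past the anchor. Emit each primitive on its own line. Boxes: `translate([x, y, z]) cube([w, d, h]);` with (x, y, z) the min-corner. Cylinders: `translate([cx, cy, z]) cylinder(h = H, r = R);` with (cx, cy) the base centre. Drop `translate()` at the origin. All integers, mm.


translate([365, 249, 0]) cylinder(h = 1918, r = 103);


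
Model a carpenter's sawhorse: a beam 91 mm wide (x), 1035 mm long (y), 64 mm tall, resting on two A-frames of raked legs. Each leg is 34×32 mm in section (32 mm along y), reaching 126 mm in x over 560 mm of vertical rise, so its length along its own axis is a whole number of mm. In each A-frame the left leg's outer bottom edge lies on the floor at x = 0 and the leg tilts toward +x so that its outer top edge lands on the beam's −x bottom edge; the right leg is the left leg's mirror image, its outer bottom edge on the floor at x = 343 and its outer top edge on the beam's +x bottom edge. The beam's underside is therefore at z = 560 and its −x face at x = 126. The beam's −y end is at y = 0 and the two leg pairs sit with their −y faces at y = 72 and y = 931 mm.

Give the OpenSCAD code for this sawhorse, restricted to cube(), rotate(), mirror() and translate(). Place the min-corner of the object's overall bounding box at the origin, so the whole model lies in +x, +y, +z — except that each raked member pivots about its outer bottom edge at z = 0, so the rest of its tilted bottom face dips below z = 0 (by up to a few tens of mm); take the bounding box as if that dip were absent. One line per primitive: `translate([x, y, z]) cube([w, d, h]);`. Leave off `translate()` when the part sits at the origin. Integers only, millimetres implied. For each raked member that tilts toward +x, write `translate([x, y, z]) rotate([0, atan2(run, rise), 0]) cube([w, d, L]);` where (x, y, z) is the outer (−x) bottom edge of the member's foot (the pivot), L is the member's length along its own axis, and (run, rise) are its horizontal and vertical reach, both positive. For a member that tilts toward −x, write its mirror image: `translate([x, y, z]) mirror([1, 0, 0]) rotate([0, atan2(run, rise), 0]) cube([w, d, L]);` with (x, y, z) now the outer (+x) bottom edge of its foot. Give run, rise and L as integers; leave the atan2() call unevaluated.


// leg length = √(126² + 560²) = 574
// right-leg outer foot x = 2·126 + 91 = 343
// beam min-corner = (126, 0, 560)
translate([126, 0, 560]) cube([91, 1035, 64]);
translate([0, 72, 0]) rotate([0, atan2(126, 560), 0]) cube([34, 32, 574]);
translate([343, 72, 0]) mirror([1, 0, 0]) rotate([0, atan2(126, 560), 0]) cube([34, 32, 574]);
translate([0, 931, 0]) rotate([0, atan2(126, 560), 0]) cube([34, 32, 574]);
translate([343, 931, 0]) mirror([1, 0, 0]) rotate([0, atan2(126, 560), 0]) cube([34, 32, 574]);
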